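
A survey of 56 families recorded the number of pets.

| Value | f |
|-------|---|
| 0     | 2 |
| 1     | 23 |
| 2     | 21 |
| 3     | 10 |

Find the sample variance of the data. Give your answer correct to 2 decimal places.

Values: 0, 1, 2, 3
n = 56, Σfx = 95, mean = 1.6964
Σfx² = 197
Σf(x − x̄)² = Σfx² − (Σfx)²/n = 197 − 95²/56 = 35.8393
Sample variance = 35.8393 / 55 = 0.6516

0.65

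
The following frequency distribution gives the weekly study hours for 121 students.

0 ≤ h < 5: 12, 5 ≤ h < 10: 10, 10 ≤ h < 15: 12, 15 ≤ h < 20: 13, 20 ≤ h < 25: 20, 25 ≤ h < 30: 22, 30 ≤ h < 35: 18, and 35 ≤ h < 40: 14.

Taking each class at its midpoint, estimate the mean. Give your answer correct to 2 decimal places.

21.88

Midpoints: 2.5, 7.5, 12.5, 17.5, 22.5, 27.5, 32.5, 37.5
Σfm = 12×2.5 + 10×7.5 + 12×12.5 + 13×17.5 + 20×22.5 + 22×27.5 + 18×32.5 + 14×37.5 = 2647.5
n = Σf = 121
Mean = 2647.5 / 121 = 21.8802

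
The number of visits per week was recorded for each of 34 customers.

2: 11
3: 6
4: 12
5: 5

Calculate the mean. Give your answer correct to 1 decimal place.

Values: 2, 3, 4, 5
Σfx = 11×2 + 6×3 + 12×4 + 5×5 = 113
n = Σf = 34
Mean = 113 / 34 = 3.3235

3.3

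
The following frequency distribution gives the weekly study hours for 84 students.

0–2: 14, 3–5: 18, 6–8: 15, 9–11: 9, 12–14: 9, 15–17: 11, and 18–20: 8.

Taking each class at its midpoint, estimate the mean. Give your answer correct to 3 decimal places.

8.643

Midpoints: 1, 4, 7, 10, 13, 16, 19
Σfm = 14×1 + 18×4 + 15×7 + 9×10 + 9×13 + 11×16 + 8×19 = 726
n = Σf = 84
Mean = 726 / 84 = 8.6429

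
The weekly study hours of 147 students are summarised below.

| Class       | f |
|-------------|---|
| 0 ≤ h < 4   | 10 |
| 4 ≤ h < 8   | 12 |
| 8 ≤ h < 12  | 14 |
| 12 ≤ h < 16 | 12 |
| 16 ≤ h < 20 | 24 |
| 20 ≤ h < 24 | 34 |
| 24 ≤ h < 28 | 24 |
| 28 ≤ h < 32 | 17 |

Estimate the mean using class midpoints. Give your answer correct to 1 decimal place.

Midpoints: 2, 6, 10, 14, 18, 22, 26, 30
Σfm = 10×2 + 12×6 + 14×10 + 12×14 + 24×18 + 34×22 + 24×26 + 17×30 = 2714
n = Σf = 147
Mean = 2714 / 147 = 18.4626

18.5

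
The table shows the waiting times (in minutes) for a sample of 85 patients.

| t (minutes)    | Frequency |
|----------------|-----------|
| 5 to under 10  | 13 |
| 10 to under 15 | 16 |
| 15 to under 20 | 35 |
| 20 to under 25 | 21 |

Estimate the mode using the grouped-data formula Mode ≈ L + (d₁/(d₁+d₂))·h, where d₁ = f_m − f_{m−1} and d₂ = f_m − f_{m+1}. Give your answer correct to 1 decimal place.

17.9

Modal class: 15 to under 20 (highest frequency 35).
d₁ = 35 − 16 = 19, d₂ = 35 − 21 = 14
Mode ≈ 15 + (19/(19+14)) × 5 = 15 + 2.8788 = 17.8788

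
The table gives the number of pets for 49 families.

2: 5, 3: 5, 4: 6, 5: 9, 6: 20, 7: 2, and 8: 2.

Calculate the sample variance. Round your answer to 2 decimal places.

Values: 2, 3, 4, 5, 6, 7, 8
n = 49, Σfx = 244, mean = 4.9796
Σfx² = 1332
Σf(x − x̄)² = Σfx² − (Σfx)²/n = 1332 − 244²/49 = 116.9796
Sample variance = 116.9796 / 48 = 2.4371

2.44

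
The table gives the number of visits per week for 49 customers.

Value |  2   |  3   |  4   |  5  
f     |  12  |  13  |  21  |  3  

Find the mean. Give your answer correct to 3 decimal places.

Values: 2, 3, 4, 5
Σfx = 12×2 + 13×3 + 21×4 + 3×5 = 162
n = Σf = 49
Mean = 162 / 49 = 3.3061

3.306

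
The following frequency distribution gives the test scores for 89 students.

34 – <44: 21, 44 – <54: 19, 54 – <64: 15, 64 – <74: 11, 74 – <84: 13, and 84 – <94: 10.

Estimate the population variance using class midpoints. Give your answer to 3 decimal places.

Midpoints: 39, 49, 59, 69, 79, 89
n = 89, Σfm = 5311, mean = 59.6742
Σfm² = 342489
Σf(m − x̄)² = Σfm² − (Σfm)²/n = 342489 − 5311²/89 = 25559.5506
Population variance = 25559.5506 / 89 = 287.1860

287.186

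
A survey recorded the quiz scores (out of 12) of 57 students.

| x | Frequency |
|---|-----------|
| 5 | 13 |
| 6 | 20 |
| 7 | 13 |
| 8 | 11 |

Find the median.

Cumulative frequencies: 13, 33, 46, 57
n = 57, so the median is the value in position (n+1)/2 = 29.
Position 29 falls at value 6.

6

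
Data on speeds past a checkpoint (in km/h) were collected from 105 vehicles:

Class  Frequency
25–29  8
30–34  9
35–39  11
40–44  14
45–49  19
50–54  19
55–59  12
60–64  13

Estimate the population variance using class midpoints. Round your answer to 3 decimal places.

Midpoints: 27, 32, 37, 42, 47, 52, 57, 62
n = 105, Σfm = 4870, mean = 46.3810
Σfm² = 237110
Σf(m − x̄)² = Σfm² − (Σfm)²/n = 237110 − 4870²/105 = 11234.7619
Population variance = 11234.7619 / 105 = 106.9977

106.998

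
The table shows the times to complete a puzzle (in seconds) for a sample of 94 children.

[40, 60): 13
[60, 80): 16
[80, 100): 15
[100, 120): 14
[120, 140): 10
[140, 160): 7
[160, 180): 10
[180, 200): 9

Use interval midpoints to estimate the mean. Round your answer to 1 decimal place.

Midpoints: 50, 70, 90, 110, 130, 150, 170, 190
Σfm = 13×50 + 16×70 + 15×90 + 14×110 + 10×130 + 7×150 + 10×170 + 9×190 = 10420
n = Σf = 94
Mean = 10420 / 94 = 110.8511

110.9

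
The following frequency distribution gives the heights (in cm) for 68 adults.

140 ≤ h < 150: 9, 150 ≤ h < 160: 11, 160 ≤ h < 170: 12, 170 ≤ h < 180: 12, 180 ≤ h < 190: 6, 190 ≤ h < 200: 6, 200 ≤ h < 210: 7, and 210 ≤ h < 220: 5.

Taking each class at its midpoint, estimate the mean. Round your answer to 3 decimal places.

Midpoints: 145, 155, 165, 175, 185, 195, 205, 215
Σfm = 9×145 + 11×155 + 12×165 + 12×175 + 6×185 + 6×195 + 7×205 + 5×215 = 11880
n = Σf = 68
Mean = 11880 / 68 = 174.7059

174.706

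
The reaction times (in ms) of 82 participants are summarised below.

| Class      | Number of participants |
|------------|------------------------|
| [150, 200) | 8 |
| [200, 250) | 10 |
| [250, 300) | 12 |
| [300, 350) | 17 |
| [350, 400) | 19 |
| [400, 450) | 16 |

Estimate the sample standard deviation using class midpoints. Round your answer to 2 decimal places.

79.87

Midpoints: 175, 225, 275, 325, 375, 425
n = 82, Σfm = 26400, mean = 321.9512
Σfm² = 9016250
Σf(m − x̄)² = Σfm² − (Σfm)²/n = 9016250 − 26400²/82 = 516737.8049
Sample variance = 516737.8049 / 81 = 6379.4791
Standard deviation = √6379.4791 = 79.8716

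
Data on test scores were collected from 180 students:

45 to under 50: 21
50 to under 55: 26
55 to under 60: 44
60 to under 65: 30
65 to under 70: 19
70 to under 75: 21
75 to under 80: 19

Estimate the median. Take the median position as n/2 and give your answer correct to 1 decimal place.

Cumulative frequencies: 21, 47, 91, 121, 140, 161, 180
n = 180; position = n/2 = 90.
This falls in the class 55 to under 60: L = 55, F = 47, f = 44, h = 5.
Median ≈ 55 + ((90 − 47) / 44) × 5 = 59.8864

59.9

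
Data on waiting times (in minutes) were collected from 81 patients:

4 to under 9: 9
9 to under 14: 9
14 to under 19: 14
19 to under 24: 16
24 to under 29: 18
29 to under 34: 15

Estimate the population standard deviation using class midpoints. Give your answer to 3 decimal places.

Midpoints: 6.5, 11.5, 16.5, 21.5, 26.5, 31.5
n = 81, Σfm = 1686.5, mean = 20.8210
Σfm² = 40302.25
Σf(m − x̄)² = Σfm² − (Σfm)²/n = 40302.25 − 1686.5²/81 = 5187.6543
Population variance = 5187.6543 / 81 = 64.0451
Standard deviation = √64.0451 = 8.0028

8.003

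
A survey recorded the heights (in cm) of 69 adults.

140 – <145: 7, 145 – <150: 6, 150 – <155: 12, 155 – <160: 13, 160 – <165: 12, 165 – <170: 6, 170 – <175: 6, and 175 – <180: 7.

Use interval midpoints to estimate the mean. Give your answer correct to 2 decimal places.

Midpoints: 142.5, 147.5, 152.5, 157.5, 162.5, 167.5, 172.5, 177.5
Σfm = 7×142.5 + 6×147.5 + 12×152.5 + 13×157.5 + 12×162.5 + 6×167.5 + 6×172.5 + 7×177.5 = 10992.5
n = Σf = 69
Mean = 10992.5 / 69 = 159.3116

159.31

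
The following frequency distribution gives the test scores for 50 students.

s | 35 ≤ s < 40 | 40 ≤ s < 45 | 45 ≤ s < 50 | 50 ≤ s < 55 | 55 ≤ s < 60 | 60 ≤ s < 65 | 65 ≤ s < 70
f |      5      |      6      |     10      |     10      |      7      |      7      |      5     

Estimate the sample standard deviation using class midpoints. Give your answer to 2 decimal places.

9.01

Midpoints: 37.5, 42.5, 47.5, 52.5, 57.5, 62.5, 67.5
n = 50, Σfm = 2620, mean = 52.4000
Σfm² = 141262.5
Σf(m − x̄)² = Σfm² − (Σfm)²/n = 141262.5 − 2620²/50 = 3974.5000
Sample variance = 3974.5000 / 49 = 81.1122
Standard deviation = √81.1122 = 9.0062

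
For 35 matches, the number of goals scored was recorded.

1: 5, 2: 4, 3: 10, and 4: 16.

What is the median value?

Cumulative frequencies: 5, 9, 19, 35
n = 35, so the median is the value in position (n+1)/2 = 18.
Position 18 falls at value 3.

3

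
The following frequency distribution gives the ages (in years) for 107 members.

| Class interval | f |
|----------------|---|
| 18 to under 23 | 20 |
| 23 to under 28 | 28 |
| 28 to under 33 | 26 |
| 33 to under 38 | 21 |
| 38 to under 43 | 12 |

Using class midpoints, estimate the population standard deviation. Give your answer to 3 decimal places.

Midpoints: 20.5, 25.5, 30.5, 35.5, 40.5
n = 107, Σfm = 3148.5, mean = 29.4252
Σfm² = 96946.75
Σf(m − x̄)² = Σfm² − (Σfm)²/n = 96946.75 − 3148.5²/107 = 4301.4019
Population variance = 4301.4019 / 107 = 40.2000
Standard deviation = √40.2000 = 6.3403

6.340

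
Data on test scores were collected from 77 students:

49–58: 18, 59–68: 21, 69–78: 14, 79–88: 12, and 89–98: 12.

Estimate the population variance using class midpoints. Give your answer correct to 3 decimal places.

191.263

Midpoints: 53.5, 63.5, 73.5, 83.5, 93.5
n = 77, Σfm = 5449.5, mean = 70.7727
Σfm² = 400403.25
Σf(m − x̄)² = Σfm² − (Σfm)²/n = 400403.25 − 5449.5²/77 = 14727.2727
Population variance = 14727.2727 / 77 = 191.2633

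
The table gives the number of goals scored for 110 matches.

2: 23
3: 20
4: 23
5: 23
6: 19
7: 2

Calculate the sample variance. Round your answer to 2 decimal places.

Values: 2, 3, 4, 5, 6, 7
n = 110, Σfx = 441, mean = 4.0091
Σfx² = 1997
Σf(x − x̄)² = Σfx² − (Σfx)²/n = 1997 − 441²/110 = 228.9909
Sample variance = 228.9909 / 109 = 2.1008

2.10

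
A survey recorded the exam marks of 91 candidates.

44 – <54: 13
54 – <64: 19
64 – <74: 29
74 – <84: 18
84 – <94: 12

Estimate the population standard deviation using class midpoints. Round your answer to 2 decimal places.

12.27

Midpoints: 49, 59, 69, 79, 89
n = 91, Σfm = 6249, mean = 68.6703
Σfm² = 442811
Σf(m − x̄)² = Σfm² − (Σfm)²/n = 442811 − 6249²/91 = 13690.1099
Population variance = 13690.1099 / 91 = 150.4408
Standard deviation = √150.4408 = 12.2654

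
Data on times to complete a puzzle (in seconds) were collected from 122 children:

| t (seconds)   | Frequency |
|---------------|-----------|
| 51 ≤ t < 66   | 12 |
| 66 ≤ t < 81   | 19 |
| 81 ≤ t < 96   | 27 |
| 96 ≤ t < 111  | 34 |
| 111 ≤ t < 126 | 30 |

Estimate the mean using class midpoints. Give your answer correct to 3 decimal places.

Midpoints: 58.5, 73.5, 88.5, 103.5, 118.5
Σfm = 12×58.5 + 19×73.5 + 27×88.5 + 34×103.5 + 30×118.5 = 11562
n = Σf = 122
Mean = 11562 / 122 = 94.7705

94.770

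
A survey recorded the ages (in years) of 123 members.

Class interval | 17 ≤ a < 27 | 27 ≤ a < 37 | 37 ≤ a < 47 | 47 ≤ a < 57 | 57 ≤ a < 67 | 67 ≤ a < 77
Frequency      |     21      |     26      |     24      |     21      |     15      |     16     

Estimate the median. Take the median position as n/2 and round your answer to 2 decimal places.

43.04

Cumulative frequencies: 21, 47, 71, 92, 107, 123
n = 123; position = n/2 = 61.5.
This falls in the class 37 ≤ a < 47: L = 37, F = 47, f = 24, h = 10.
Median ≈ 37 + ((61.5 − 47) / 24) × 10 = 43.0417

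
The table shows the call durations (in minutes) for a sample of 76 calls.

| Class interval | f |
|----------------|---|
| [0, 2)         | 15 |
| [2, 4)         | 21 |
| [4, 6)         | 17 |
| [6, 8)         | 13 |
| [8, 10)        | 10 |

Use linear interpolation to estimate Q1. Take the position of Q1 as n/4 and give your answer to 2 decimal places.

Cumulative frequencies: 15, 36, 53, 66, 76
n = 76; position = n/4 = 19.
This falls in the class [2, 4): L = 2, F = 15, f = 21, h = 2.
Lower quartile ≈ 2 + ((19 − 15) / 21) × 2 = 2.3810

2.38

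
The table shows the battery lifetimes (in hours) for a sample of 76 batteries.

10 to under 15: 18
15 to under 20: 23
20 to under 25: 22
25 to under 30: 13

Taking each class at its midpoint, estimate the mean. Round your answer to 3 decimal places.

19.474

Midpoints: 12.5, 17.5, 22.5, 27.5
Σfm = 18×12.5 + 23×17.5 + 22×22.5 + 13×27.5 = 1480
n = Σf = 76
Mean = 1480 / 76 = 19.4737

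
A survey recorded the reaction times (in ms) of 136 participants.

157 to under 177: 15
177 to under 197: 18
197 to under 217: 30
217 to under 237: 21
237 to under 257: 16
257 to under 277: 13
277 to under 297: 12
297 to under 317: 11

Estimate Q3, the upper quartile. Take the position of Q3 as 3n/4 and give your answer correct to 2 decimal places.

Cumulative frequencies: 15, 33, 63, 84, 100, 113, 125, 136
n = 136; position = 3n/4 = 102.
This falls in the class 257 to under 277: L = 257, F = 100, f = 13, h = 20.
Upper quartile ≈ 257 + ((102 − 100) / 13) × 20 = 260.0769

260.08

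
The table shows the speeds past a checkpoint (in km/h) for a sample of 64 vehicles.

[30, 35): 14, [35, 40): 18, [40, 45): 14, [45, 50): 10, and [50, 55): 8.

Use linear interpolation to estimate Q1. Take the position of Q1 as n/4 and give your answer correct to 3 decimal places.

Cumulative frequencies: 14, 32, 46, 56, 64
n = 64; position = n/4 = 16.
This falls in the class [35, 40): L = 35, F = 14, f = 18, h = 5.
Lower quartile ≈ 35 + ((16 − 14) / 18) × 5 = 35.5556

35.556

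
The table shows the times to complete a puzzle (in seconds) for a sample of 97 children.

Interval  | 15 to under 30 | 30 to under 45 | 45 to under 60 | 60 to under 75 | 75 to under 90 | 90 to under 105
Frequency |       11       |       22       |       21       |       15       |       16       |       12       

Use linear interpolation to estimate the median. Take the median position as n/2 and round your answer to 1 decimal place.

Cumulative frequencies: 11, 33, 54, 69, 85, 97
n = 97; position = n/2 = 48.5.
This falls in the class 45 to under 60: L = 45, F = 33, f = 21, h = 15.
Median ≈ 45 + ((48.5 − 33) / 21) × 15 = 56.0714

56.1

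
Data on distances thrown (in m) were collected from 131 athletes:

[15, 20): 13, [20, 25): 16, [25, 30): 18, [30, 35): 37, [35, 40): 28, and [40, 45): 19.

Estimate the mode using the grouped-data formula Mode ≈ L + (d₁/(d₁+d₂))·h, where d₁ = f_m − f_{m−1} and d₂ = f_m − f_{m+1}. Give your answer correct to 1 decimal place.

Modal class: [30, 35) (highest frequency 37).
d₁ = 37 − 18 = 19, d₂ = 37 − 28 = 9
Mode ≈ 30 + (19/(19+9)) × 5 = 30 + 3.3929 = 33.3929

33.4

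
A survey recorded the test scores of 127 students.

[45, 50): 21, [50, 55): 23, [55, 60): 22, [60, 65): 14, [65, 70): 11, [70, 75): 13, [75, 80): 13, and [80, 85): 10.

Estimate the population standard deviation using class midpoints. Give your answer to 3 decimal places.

Midpoints: 47.5, 52.5, 57.5, 62.5, 67.5, 72.5, 77.5, 82.5
n = 127, Σfm = 7862.5, mean = 61.9094
Σfm² = 502793.75
Σf(m − x̄)² = Σfm² − (Σfm)²/n = 502793.75 − 7862.5²/127 = 16030.7087
Population variance = 16030.7087 / 127 = 126.2261
Standard deviation = √126.2261 = 11.2350

11.235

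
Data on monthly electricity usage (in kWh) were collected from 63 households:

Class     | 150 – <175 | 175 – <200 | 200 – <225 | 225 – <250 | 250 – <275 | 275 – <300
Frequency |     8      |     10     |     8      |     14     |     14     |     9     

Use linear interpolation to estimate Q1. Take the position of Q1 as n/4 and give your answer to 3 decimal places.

Cumulative frequencies: 8, 18, 26, 40, 54, 63
n = 63; position = n/4 = 15.75.
This falls in the class 175 – <200: L = 175, F = 8, f = 10, h = 25.
Lower quartile ≈ 175 + ((15.75 − 8) / 10) × 25 = 194.3750

194.375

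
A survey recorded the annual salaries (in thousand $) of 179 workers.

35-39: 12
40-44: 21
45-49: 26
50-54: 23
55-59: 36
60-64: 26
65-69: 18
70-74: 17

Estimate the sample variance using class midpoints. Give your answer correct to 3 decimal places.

102.420

Midpoints: 37, 42, 47, 52, 57, 62, 67, 72
n = 179, Σfm = 9838, mean = 54.9609
Σfm² = 558936
Σf(m − x̄)² = Σfm² − (Σfm)²/n = 558936 − 9838²/179 = 18230.7263
Sample variance = 18230.7263 / 178 = 102.4198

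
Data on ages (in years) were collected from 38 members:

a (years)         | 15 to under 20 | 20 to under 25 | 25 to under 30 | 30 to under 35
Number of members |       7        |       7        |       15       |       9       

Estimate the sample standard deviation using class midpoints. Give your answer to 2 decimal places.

5.21

Midpoints: 17.5, 22.5, 27.5, 32.5
n = 38, Σfm = 985, mean = 25.9211
Σfm² = 26537.5
Σf(m − x̄)² = Σfm² − (Σfm)²/n = 26537.5 − 985²/38 = 1005.2632
Sample variance = 1005.2632 / 37 = 27.1693
Standard deviation = √27.1693 = 5.2124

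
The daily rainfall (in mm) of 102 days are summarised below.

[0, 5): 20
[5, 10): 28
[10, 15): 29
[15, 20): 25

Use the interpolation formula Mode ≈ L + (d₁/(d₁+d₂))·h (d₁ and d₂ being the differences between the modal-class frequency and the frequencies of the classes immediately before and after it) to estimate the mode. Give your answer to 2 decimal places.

11.00

Modal class: [10, 15) (highest frequency 29).
d₁ = 29 − 28 = 1, d₂ = 29 − 25 = 4
Mode ≈ 10 + (1/(1+4)) × 5 = 10 + 1.0000 = 11.0000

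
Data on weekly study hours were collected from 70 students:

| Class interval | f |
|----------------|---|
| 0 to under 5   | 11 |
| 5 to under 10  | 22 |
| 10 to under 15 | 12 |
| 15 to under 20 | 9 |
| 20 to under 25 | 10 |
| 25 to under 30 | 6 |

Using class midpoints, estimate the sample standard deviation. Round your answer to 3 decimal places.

Midpoints: 2.5, 7.5, 12.5, 17.5, 22.5, 27.5
n = 70, Σfm = 890, mean = 12.7143
Σfm² = 15537.5
Σf(m − x̄)² = Σfm² − (Σfm)²/n = 15537.5 − 890²/70 = 4221.7857
Sample variance = 4221.7857 / 69 = 61.1853
Standard deviation = √61.1853 = 7.8221

7.822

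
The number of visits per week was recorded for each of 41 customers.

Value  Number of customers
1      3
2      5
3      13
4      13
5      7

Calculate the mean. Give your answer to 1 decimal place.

Values: 1, 2, 3, 4, 5
Σfx = 3×1 + 5×2 + 13×3 + 13×4 + 7×5 = 139
n = Σf = 41
Mean = 139 / 41 = 3.3902

3.4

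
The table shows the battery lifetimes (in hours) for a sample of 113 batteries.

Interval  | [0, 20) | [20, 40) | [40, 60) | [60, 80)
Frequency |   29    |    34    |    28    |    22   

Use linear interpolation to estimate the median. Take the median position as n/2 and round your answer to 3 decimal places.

Cumulative frequencies: 29, 63, 91, 113
n = 113; position = n/2 = 56.5.
This falls in the class [20, 40): L = 20, F = 29, f = 34, h = 20.
Median ≈ 20 + ((56.5 − 29) / 34) × 20 = 36.1765

36.176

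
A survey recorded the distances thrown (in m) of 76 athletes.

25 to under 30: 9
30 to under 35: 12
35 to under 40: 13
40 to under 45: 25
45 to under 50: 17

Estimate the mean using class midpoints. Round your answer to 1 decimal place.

Midpoints: 27.5, 32.5, 37.5, 42.5, 47.5
Σfm = 9×27.5 + 12×32.5 + 13×37.5 + 25×42.5 + 17×47.5 = 2995
n = Σf = 76
Mean = 2995 / 76 = 39.4079

39.4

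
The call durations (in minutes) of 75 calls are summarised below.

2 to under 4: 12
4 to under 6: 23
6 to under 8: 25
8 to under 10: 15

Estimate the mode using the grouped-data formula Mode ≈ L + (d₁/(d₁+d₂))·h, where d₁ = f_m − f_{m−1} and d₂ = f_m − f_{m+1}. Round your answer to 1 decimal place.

6.3

Modal class: 6 to under 8 (highest frequency 25).
d₁ = 25 − 23 = 2, d₂ = 25 − 15 = 10
Mode ≈ 6 + (2/(2+10)) × 2 = 6 + 0.3333 = 6.3333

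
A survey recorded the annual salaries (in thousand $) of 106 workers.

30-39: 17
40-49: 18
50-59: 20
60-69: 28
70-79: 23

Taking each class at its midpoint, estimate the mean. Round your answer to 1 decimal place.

Midpoints: 34.5, 44.5, 54.5, 64.5, 74.5
Σfm = 17×34.5 + 18×44.5 + 20×54.5 + 28×64.5 + 23×74.5 = 5997
n = Σf = 106
Mean = 5997 / 106 = 56.5755

56.6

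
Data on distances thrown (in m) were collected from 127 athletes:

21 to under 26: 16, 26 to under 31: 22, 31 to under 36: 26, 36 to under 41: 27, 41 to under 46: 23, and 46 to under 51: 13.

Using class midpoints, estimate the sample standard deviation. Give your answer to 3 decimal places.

7.657

Midpoints: 23.5, 28.5, 33.5, 38.5, 43.5, 48.5
n = 127, Σfm = 4544.5, mean = 35.7835
Σfm² = 170005.75
Σf(m − x̄)² = Σfm² − (Σfm)²/n = 170005.75 − 4544.5²/127 = 7387.7953
Sample variance = 7387.7953 / 126 = 58.6333
Standard deviation = √58.6333 = 7.6572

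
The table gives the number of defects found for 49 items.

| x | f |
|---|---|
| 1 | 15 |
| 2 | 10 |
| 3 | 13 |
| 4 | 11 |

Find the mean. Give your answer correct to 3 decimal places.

2.408

Values: 1, 2, 3, 4
Σfx = 15×1 + 10×2 + 13×3 + 11×4 = 118
n = Σf = 49
Mean = 118 / 49 = 2.4082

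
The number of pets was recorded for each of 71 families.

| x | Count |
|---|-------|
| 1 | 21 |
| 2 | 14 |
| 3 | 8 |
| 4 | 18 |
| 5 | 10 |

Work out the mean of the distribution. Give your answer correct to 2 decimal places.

2.75

Values: 1, 2, 3, 4, 5
Σfx = 21×1 + 14×2 + 8×3 + 18×4 + 10×5 = 195
n = Σf = 71
Mean = 195 / 71 = 2.7465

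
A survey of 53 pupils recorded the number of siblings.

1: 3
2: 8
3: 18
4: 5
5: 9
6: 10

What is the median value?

Cumulative frequencies: 3, 11, 29, 34, 43, 53
n = 53, so the median is the value in position (n+1)/2 = 27.
Position 27 falls at value 3.

3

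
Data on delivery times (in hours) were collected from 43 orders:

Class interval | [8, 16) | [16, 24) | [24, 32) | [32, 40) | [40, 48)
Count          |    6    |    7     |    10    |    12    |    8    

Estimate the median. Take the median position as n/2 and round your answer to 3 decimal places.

30.800

Cumulative frequencies: 6, 13, 23, 35, 43
n = 43; position = n/2 = 21.5.
This falls in the class [24, 32): L = 24, F = 13, f = 10, h = 8.
Median ≈ 24 + ((21.5 − 13) / 10) × 8 = 30.8000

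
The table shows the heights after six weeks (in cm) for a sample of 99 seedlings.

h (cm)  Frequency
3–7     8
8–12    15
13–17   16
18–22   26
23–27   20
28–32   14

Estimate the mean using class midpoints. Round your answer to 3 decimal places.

18.889

Midpoints: 5, 10, 15, 20, 25, 30
Σfm = 8×5 + 15×10 + 16×15 + 26×20 + 20×25 + 14×30 = 1870
n = Σf = 99
Mean = 1870 / 99 = 18.8889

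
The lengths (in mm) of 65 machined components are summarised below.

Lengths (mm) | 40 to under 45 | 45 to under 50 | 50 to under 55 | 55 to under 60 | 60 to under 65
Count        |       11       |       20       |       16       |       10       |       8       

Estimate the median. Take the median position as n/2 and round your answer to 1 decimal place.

Cumulative frequencies: 11, 31, 47, 57, 65
n = 65; position = n/2 = 32.5.
This falls in the class 50 to under 55: L = 50, F = 31, f = 16, h = 5.
Median ≈ 50 + ((32.5 − 31) / 16) × 5 = 50.4688

50.5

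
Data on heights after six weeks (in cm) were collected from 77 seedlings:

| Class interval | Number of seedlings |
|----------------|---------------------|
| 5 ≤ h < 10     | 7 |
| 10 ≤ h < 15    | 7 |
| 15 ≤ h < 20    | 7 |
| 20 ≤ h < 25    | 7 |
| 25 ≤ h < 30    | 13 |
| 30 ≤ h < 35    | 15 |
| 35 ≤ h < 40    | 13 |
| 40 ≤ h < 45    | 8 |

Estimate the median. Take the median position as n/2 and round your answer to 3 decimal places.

Cumulative frequencies: 7, 14, 21, 28, 41, 56, 69, 77
n = 77; position = n/2 = 38.5.
This falls in the class 25 ≤ h < 30: L = 25, F = 28, f = 13, h = 5.
Median ≈ 25 + ((38.5 − 28) / 13) × 5 = 29.0385

29.038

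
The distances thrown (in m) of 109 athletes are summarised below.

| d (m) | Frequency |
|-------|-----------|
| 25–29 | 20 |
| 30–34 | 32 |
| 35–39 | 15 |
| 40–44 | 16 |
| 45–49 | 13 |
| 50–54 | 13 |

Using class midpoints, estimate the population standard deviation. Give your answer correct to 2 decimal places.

8.24

Midpoints: 27, 32, 37, 42, 47, 52
n = 109, Σfm = 4078, mean = 37.4128
Σfm² = 159976
Σf(m − x̄)² = Σfm² − (Σfm)²/n = 159976 − 4078²/109 = 7406.4220
Population variance = 7406.4220 / 109 = 67.9488
Standard deviation = √67.9488 = 8.2431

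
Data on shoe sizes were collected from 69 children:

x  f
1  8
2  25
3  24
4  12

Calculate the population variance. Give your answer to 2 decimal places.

Values: 1, 2, 3, 4
n = 69, Σfx = 178, mean = 2.5797
Σfx² = 516
Σf(x − x̄)² = Σfx² − (Σfx)²/n = 516 − 178²/69 = 56.8116
Population variance = 56.8116 / 69 = 0.8234

0.82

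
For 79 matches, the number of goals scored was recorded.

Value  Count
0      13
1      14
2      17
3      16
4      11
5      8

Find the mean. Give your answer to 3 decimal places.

2.278

Values: 0, 1, 2, 3, 4, 5
Σfx = 13×0 + 14×1 + 17×2 + 16×3 + 11×4 + 8×5 = 180
n = Σf = 79
Mean = 180 / 79 = 2.2785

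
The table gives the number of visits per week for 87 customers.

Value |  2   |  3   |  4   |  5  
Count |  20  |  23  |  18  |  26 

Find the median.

4

Cumulative frequencies: 20, 43, 61, 87
n = 87, so the median is the value in position (n+1)/2 = 44.
Position 44 falls at value 4.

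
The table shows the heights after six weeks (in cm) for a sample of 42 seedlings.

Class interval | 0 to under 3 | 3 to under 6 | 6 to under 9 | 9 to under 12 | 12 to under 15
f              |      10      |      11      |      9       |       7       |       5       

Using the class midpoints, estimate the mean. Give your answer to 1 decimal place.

6.5

Midpoints: 1.5, 4.5, 7.5, 10.5, 13.5
Σfm = 10×1.5 + 11×4.5 + 9×7.5 + 7×10.5 + 5×13.5 = 273
n = Σf = 42
Mean = 273 / 42 = 6.5000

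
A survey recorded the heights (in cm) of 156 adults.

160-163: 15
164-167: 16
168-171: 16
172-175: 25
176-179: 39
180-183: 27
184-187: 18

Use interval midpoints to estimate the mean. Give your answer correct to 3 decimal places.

Midpoints: 161.5, 165.5, 169.5, 173.5, 177.5, 181.5, 185.5
Σfm = 15×161.5 + 16×165.5 + 16×169.5 + 25×173.5 + 39×177.5 + 27×181.5 + 18×185.5 = 27282
n = Σf = 156
Mean = 27282 / 156 = 174.8846

174.885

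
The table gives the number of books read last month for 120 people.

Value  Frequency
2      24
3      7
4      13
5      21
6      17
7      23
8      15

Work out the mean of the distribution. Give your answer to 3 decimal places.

Values: 2, 3, 4, 5, 6, 7, 8
Σfx = 24×2 + 7×3 + 13×4 + 21×5 + 17×6 + 23×7 + 15×8 = 609
n = Σf = 120
Mean = 609 / 120 = 5.0750

5.075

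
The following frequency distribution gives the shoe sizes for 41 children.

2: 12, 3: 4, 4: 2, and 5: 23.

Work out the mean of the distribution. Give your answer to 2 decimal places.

3.88

Values: 2, 3, 4, 5
Σfx = 12×2 + 4×3 + 2×4 + 23×5 = 159
n = Σf = 41
Mean = 159 / 41 = 3.8780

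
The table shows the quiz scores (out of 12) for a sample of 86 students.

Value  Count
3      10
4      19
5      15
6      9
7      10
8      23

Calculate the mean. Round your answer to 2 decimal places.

Values: 3, 4, 5, 6, 7, 8
Σfx = 10×3 + 19×4 + 15×5 + 9×6 + 10×7 + 23×8 = 489
n = Σf = 86
Mean = 489 / 86 = 5.6860

5.69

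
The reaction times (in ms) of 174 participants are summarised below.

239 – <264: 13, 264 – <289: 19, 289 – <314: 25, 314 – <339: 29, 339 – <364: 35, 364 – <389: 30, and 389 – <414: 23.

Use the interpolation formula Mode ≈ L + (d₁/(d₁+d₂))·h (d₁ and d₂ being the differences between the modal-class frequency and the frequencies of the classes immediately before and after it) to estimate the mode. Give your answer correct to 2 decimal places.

Modal class: 339 – <364 (highest frequency 35).
d₁ = 35 − 29 = 6, d₂ = 35 − 30 = 5
Mode ≈ 339 + (6/(6+5)) × 25 = 339 + 13.6364 = 352.6364

352.64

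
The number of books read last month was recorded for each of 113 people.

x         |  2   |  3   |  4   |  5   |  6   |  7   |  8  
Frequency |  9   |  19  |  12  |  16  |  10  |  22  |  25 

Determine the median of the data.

Cumulative frequencies: 9, 28, 40, 56, 66, 88, 113
n = 113, so the median is the value in position (n+1)/2 = 57.
Position 57 falls at value 6.

6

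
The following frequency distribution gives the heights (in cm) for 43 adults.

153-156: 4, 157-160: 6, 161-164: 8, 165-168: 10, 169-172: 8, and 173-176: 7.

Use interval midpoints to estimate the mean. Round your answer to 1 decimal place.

165.6

Midpoints: 154.5, 158.5, 162.5, 166.5, 170.5, 174.5
Σfm = 4×154.5 + 6×158.5 + 8×162.5 + 10×166.5 + 8×170.5 + 7×174.5 = 7119.5
n = Σf = 43
Mean = 7119.5 / 43 = 165.5698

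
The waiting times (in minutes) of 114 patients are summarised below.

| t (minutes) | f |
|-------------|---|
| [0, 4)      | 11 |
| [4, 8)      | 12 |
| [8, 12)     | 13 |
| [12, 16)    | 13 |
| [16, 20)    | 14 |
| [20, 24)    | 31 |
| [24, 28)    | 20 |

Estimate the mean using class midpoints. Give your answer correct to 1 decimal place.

16.3

Midpoints: 2, 6, 10, 14, 18, 22, 26
Σfm = 11×2 + 12×6 + 13×10 + 13×14 + 14×18 + 31×22 + 20×26 = 1860
n = Σf = 114
Mean = 1860 / 114 = 16.3158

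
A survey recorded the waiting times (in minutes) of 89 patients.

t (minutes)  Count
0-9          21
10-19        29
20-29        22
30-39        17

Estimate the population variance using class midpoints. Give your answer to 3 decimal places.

Midpoints: 4.5, 14.5, 24.5, 34.5
n = 89, Σfm = 1640.5, mean = 18.4326
Σfm² = 39962.25
Σf(m − x̄)² = Σfm² − (Σfm)²/n = 39962.25 − 1640.5²/89 = 9723.5955
Population variance = 9723.5955 / 89 = 109.2539

109.254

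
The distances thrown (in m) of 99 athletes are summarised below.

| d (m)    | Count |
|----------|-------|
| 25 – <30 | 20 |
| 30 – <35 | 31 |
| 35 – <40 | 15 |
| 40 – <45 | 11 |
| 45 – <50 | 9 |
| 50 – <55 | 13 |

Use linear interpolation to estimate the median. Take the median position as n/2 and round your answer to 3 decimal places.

Cumulative frequencies: 20, 51, 66, 77, 86, 99
n = 99; position = n/2 = 49.5.
This falls in the class 30 – <35: L = 30, F = 20, f = 31, h = 5.
Median ≈ 30 + ((49.5 − 20) / 31) × 5 = 34.7581

34.758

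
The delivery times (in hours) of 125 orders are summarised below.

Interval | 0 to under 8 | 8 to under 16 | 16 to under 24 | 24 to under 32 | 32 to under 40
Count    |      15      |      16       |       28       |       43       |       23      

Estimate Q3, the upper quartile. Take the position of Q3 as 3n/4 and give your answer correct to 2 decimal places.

Cumulative frequencies: 15, 31, 59, 102, 125
n = 125; position = 3n/4 = 93.75.
This falls in the class 24 to under 32: L = 24, F = 59, f = 43, h = 8.
Upper quartile ≈ 24 + ((93.75 − 59) / 43) × 8 = 30.4651

30.47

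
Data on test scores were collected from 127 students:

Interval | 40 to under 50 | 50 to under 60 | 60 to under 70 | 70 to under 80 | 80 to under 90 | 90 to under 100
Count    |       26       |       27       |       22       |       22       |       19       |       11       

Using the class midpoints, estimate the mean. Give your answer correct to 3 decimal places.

66.102

Midpoints: 45, 55, 65, 75, 85, 95
Σfm = 26×45 + 27×55 + 22×65 + 22×75 + 19×85 + 11×95 = 8395
n = Σf = 127
Mean = 8395 / 127 = 66.1024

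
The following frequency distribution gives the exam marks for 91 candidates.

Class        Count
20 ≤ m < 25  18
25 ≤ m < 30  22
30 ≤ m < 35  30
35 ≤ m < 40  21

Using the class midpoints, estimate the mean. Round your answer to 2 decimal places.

Midpoints: 22.5, 27.5, 32.5, 37.5
Σfm = 18×22.5 + 22×27.5 + 30×32.5 + 21×37.5 = 2772.5
n = Σf = 91
Mean = 2772.5 / 91 = 30.4670

30.47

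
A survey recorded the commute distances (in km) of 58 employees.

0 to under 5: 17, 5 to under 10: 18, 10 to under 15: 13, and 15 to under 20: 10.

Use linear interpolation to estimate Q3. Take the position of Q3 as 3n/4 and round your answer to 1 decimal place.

13.3

Cumulative frequencies: 17, 35, 48, 58
n = 58; position = 3n/4 = 43.5.
This falls in the class 10 to under 15: L = 10, F = 35, f = 13, h = 5.
Upper quartile ≈ 10 + ((43.5 − 35) / 13) × 5 = 13.2692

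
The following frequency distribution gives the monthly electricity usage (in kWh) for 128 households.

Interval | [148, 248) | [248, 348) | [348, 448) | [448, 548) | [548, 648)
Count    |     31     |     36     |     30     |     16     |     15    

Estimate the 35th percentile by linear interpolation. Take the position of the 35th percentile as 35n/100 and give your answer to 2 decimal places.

286.33

Cumulative frequencies: 31, 67, 97, 113, 128
n = 128; position = 35n/100 = 44.8.
This falls in the class [248, 348): L = 248, F = 31, f = 36, h = 100.
35th percentile ≈ 248 + ((44.8 − 31) / 36) × 100 = 286.3333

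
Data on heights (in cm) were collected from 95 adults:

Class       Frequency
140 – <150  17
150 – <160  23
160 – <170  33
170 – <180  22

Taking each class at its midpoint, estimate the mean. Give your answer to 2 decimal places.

161.32

Midpoints: 145, 155, 165, 175
Σfm = 17×145 + 23×155 + 33×165 + 22×175 = 15325
n = Σf = 95
Mean = 15325 / 95 = 161.3158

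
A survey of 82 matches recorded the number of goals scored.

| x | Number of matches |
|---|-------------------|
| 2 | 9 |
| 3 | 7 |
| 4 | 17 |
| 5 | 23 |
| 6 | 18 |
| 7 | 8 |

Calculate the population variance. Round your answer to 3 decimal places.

Values: 2, 3, 4, 5, 6, 7
n = 82, Σfx = 386, mean = 4.7073
Σfx² = 1986
Σf(x − x̄)² = Σfx² − (Σfx)²/n = 1986 − 386²/82 = 168.9756
Population variance = 168.9756 / 82 = 2.0607

2.061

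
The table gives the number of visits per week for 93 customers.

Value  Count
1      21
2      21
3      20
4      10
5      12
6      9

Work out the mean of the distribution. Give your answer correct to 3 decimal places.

2.978

Values: 1, 2, 3, 4, 5, 6
Σfx = 21×1 + 21×2 + 20×3 + 10×4 + 12×5 + 9×6 = 277
n = Σf = 93
Mean = 277 / 93 = 2.9785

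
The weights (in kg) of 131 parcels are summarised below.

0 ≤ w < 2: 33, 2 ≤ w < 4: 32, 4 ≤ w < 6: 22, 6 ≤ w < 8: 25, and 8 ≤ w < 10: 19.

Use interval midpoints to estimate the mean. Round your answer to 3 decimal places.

Midpoints: 1, 3, 5, 7, 9
Σfm = 33×1 + 32×3 + 22×5 + 25×7 + 19×9 = 585
n = Σf = 131
Mean = 585 / 131 = 4.4656

4.466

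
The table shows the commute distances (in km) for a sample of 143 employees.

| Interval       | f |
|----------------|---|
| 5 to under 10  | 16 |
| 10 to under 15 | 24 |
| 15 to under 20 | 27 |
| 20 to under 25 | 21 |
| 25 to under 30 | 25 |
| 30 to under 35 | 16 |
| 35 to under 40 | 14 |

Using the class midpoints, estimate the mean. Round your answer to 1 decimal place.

Midpoints: 7.5, 12.5, 17.5, 22.5, 27.5, 32.5, 37.5
Σfm = 16×7.5 + 24×12.5 + 27×17.5 + 21×22.5 + 25×27.5 + 16×32.5 + 14×37.5 = 3097.5
n = Σf = 143
Mean = 3097.5 / 143 = 21.6608

21.7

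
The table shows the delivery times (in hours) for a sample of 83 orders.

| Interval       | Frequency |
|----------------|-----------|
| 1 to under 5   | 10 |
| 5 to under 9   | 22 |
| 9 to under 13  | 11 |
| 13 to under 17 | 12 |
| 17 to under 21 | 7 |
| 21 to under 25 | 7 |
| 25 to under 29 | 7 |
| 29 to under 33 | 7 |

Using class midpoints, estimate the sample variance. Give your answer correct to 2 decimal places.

Midpoints: 3, 7, 11, 15, 19, 23, 27, 31
n = 83, Σfm = 1185, mean = 14.2771
Σfm² = 23259
Σf(m − x̄)² = Σfm² − (Σfm)²/n = 23259 − 1185²/83 = 6340.6265
Sample variance = 6340.6265 / 82 = 77.3247

77.32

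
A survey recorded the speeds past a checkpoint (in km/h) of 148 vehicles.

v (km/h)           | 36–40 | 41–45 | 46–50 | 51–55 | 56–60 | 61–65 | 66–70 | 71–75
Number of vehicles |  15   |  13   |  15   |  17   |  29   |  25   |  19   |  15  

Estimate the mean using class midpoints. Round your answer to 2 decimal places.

56.72

Midpoints: 38, 43, 48, 53, 58, 63, 68, 73
Σfm = 15×38 + 13×43 + 15×48 + 17×53 + 29×58 + 25×63 + 19×68 + 15×73 = 8394
n = Σf = 148
Mean = 8394 / 148 = 56.7162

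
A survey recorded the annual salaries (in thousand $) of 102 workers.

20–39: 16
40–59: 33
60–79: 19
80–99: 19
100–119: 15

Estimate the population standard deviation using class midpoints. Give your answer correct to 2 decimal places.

Midpoints: 29.5, 49.5, 69.5, 89.5, 109.5
n = 102, Σfm = 6769, mean = 66.3627
Σfm² = 518605.5
Σf(m − x̄)² = Σfm² − (Σfm)²/n = 518605.5 − 6769²/102 = 69396.0784
Population variance = 69396.0784 / 102 = 680.3537
Standard deviation = √680.3537 = 26.0836

26.08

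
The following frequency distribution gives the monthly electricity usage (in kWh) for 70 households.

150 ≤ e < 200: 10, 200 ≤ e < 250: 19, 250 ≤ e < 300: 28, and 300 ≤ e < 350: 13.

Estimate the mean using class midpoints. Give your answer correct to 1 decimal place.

Midpoints: 175, 225, 275, 325
Σfm = 10×175 + 19×225 + 28×275 + 13×325 = 17950
n = Σf = 70
Mean = 17950 / 70 = 256.4286

256.4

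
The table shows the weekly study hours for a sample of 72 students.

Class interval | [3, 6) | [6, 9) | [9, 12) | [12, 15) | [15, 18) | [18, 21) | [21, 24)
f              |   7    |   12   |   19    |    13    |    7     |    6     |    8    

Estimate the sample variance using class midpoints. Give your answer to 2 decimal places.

Midpoints: 4.5, 7.5, 10.5, 13.5, 16.5, 19.5, 22.5
n = 72, Σfm = 909, mean = 12.6250
Σfm² = 13518
Σf(m − x̄)² = Σfm² − (Σfm)²/n = 13518 − 909²/72 = 2041.8750
Sample variance = 2041.8750 / 71 = 28.7588

28.76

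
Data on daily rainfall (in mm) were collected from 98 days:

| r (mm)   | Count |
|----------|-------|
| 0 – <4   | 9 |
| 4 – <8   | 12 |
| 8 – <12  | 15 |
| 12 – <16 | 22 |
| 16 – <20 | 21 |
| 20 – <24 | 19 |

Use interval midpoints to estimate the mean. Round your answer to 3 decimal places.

Midpoints: 2, 6, 10, 14, 18, 22
Σfm = 9×2 + 12×6 + 15×10 + 22×14 + 21×18 + 19×22 = 1344
n = Σf = 98
Mean = 1344 / 98 = 13.7143

13.714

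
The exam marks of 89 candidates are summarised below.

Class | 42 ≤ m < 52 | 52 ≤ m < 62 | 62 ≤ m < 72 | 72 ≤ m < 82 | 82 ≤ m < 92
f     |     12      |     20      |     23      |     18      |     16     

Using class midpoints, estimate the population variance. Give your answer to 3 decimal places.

168.085

Midpoints: 47, 57, 67, 77, 87
n = 89, Σfm = 6023, mean = 67.6742
Σfm² = 422561
Σf(m − x̄)² = Σfm² − (Σfm)²/n = 422561 − 6023²/89 = 14959.5506
Population variance = 14959.5506 / 89 = 168.0848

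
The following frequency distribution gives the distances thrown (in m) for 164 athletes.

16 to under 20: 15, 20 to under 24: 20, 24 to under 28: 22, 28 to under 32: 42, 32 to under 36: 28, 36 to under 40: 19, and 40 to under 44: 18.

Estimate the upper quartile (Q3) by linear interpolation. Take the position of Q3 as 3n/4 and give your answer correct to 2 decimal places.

35.43

Cumulative frequencies: 15, 35, 57, 99, 127, 146, 164
n = 164; position = 3n/4 = 123.
This falls in the class 32 to under 36: L = 32, F = 99, f = 28, h = 4.
Upper quartile ≈ 32 + ((123 − 99) / 28) × 4 = 35.4286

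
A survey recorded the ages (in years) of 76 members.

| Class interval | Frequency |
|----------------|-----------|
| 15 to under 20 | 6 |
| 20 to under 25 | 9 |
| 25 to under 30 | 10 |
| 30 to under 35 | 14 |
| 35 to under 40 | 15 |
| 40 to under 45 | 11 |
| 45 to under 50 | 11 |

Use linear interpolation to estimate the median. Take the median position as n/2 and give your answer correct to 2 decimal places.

34.64

Cumulative frequencies: 6, 15, 25, 39, 54, 65, 76
n = 76; position = n/2 = 38.
This falls in the class 30 to under 35: L = 30, F = 25, f = 14, h = 5.
Median ≈ 30 + ((38 − 25) / 14) × 5 = 34.6429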